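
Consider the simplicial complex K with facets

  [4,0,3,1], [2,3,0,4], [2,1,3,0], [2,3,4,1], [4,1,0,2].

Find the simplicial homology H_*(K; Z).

H_0 ≅ Z,  H_1 = 0,  H_2 = 0,  H_3 ≅ Z.

Take the total order 0 < 1 < 2 < 3 < 4 on the vertex set. Then K (dimension 3) consists of the simplices:

  0-simplices (5): [0], [1], [2], [3], [4]
  1-simplices (10): [0,1], [0,2], [0,3], [0,4], [1,2], [1,3], [1,4], [2,3], [2,4], [3,4]
  2-simplices (10): [0,1,2], [0,1,3], [0,1,4], [0,2,3], [0,2,4], [0,3,4], [1,2,3], [1,2,4], [1,3,4], [2,3,4]
  3-simplices (5): [0,1,2,3], [0,1,2,4], [0,1,3,4], [0,2,3,4], [1,2,3,4]

Hence C_0 ≅ Z^5, C_1 ≅ Z^10, C_2 ≅ Z^10, C_3 ≅ Z^5.

Boundary ∂_1: C_1 → C_0 sends each edge [p,q] (with p < q) to q − p. For instance
  ∂[1,3] = [3] − [1].
The 5×10 boundary matrix has rank 4 and Smith normal form diag(1,1,1,1).

The boundary map ∂_2: C_2 → C_1 maps a triangle to the signed sum of its edges. For instance
  ∂[0,2,4] = [2,4] − [0,4] + [0,2],
  ∂[0,3,4] = [3,4] − [0,4] + [0,3].
This gives a 10×10 integer matrix of rank 6; reducing to Smith normal form yields diagonal entries (1,1,1,1,1,1).

Boundary ∂_3: C_3 → C_2 sends each 3-simplex σ to the alternating sum Σ_i (−1)^i (σ with its i-th vertex removed). For instance
  ∂[0,2,3,4] = [2,3,4] − [0,3,4] + [0,2,4] − [0,2,3],
  ∂[0,1,2,3] = [1,2,3] − [0,2,3] + [0,1,3] − [0,1,2].
As a 10×5 matrix over Z this has rank 4, with invariant factors (1,1,1,1).

Now H_k = ker ∂_k / im ∂_{k+1}, so:

  H_0: rank C_0 − rank ∂_1 = 5 − 4 = 1, and the invariant factors of ∂_1 are all 1, so H_0 = Z.
  H_1: rank ker ∂_1 − rank ∂_2 = (10 − 4) − 6 = 0, and the invariant factors of ∂_2 are all 1, so H_1 = 0.
  H_2: rank ker ∂_2 − rank ∂_3 = (10 − 6) − 4 = 0, and the invariant factors of ∂_3 are all 1, so H_2 = 0.
  H_3: rank ker ∂_3 − rank ∂_4 = (5 − 4) − 0 = 1, and there is no ∂_4, so H_3 = Z.

As a check, the Euler characteristic is 5 − 10 + 10 − 5 = 0, which agrees with 1 − 0 + 0 − 1 = 0.
(K is a triangulation of the 3-sphere S^3.)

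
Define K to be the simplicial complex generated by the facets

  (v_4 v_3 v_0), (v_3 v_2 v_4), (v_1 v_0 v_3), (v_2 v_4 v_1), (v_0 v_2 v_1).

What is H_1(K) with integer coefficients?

Take the total order v_0 < v_1 < v_2 < v_3 < v_4 on the vertex set. Then K (dimension 2) consists of the simplices:

  0-simplices (5): [v_0], [v_1], [v_2], [v_3], [v_4]
  1-simplices (10): [v_0,v_1], [v_0,v_2], [v_0,v_3], [v_0,v_4], [v_1,v_2], [v_1,v_3], [v_1,v_4], [v_2,v_3], [v_2,v_4], [v_3,v_4]
  2-simplices (5): [v_0,v_1,v_2], [v_0,v_1,v_3], [v_0,v_3,v_4], [v_1,v_2,v_4], [v_2,v_3,v_4]

Hence C_0 ≅ Z^5, C_1 ≅ Z^10, C_2 ≅ Z^5.

The boundary map ∂_1: C_1 → C_0 is given by ∂[p,q] = [q] − [p].
The resulting 5×10 matrix has rank 4, and its Smith normal form has invariant factors (1,1,1,1).

The boundary map ∂_2: C_2 → C_1 acts by ∂[p,q,r] = [q,r] − [p,r] + [p,q]. For instance
  ∂[v_1,v_2,v_4] = [v_2,v_4] − [v_1,v_4] + [v_1,v_2],
  ∂[v_0,v_3,v_4] = [v_3,v_4] − [v_0,v_4] + [v_0,v_3].
This gives a 10×5 integer matrix of rank 5; reducing to Smith normal form yields diagonal entries (1,1,1,1,1).

From H_k ≅ ker(∂_k) / im(∂_{k+1}) we obtain:

  H_1: rank ker ∂_1 − rank ∂_2 = (10 − 4) − 5 = 1, and the invariant factors of ∂_2 are all 1, so H_1 = Z.

H_1 = Z.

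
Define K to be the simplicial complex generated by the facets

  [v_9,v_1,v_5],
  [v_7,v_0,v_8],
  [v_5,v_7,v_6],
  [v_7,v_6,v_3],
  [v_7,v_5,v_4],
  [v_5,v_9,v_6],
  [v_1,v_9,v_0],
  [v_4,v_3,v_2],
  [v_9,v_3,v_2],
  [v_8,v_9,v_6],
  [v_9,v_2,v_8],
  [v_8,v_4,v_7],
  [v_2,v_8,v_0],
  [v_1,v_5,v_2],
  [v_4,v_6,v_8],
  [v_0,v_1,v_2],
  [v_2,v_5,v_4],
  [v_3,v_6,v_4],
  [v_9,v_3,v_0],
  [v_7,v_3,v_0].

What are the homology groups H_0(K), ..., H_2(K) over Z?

H_0 = Z,  H_1 = Z ⊕ Z/2Z,  H_2 = 0.

Take the total order v_0 < v_1 < v_2 < v_3 < v_4 < v_5 < v_6 < v_7 < v_8 < v_9 on the vertex set. Then K (dimension 2) consists of the simplices:

  0-simplices (10): [v_0], [v_1], [v_2], [v_3], [v_4], [v_5], [v_6], [v_7], [v_8], [v_9]
  1-simplices (30): (30 of them)
  2-simplices (20): (20 of them)

so the chain groups are C_0 ≅ Z^10, C_1 ≅ Z^30, C_2 ≅ Z^20.

The boundary map ∂_1: C_1 → C_0 maps an edge to its endpoints' difference, ∂[p,q] = q − p. For instance
  ∂[v_0,v_7] = [v_7] − [v_0].
The 10×30 boundary matrix has rank 9 and Smith normal form diag(1,1,1,1,1,1,1,1,1).

∂_2: C_2 → C_1 maps a triangle to the signed sum of its edges. For instance
  ∂[v_2,v_3,v_9] = [v_3,v_9] − [v_2,v_9] + [v_2,v_3],
  ∂[v_5,v_6,v_9] = [v_6,v_9] − [v_5,v_9] + [v_5,v_6].
The 30×20 boundary matrix has rank 20 and Smith normal form diag(1,1,1,1,1,1,1,1,1,1,1,1,1,1,1,1,1,1,1,2).

From H_k ≅ ker(∂_k) / im(∂_{k+1}) we obtain:

  H_0: rank C_0 − rank ∂_1 = 10 − 9 = 1, and the invariant factors of ∂_1 are all 1, so H_0 = Z.
  H_1: rank ker ∂_1 − rank ∂_2 = (30 − 9) − 20 = 1, and ∂_2 has invariant factor 2 > 1, so H_1 = Z ⊕ Z/2Z.
  H_2: rank ker ∂_2 − rank ∂_3 = (20 − 20) − 0 = 0, and there is no ∂_3, so H_2 = 0.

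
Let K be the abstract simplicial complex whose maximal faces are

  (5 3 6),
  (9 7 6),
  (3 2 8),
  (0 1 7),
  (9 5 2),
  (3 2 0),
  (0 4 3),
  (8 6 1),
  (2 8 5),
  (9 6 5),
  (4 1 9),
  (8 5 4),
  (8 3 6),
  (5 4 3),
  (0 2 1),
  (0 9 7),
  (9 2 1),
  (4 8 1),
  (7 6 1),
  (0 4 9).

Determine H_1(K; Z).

Fix the vertex order 0 < 1 < 2 < 3 < 4 < 5 < 6 < 7 < 8 < 9 and write every simplex with vertices in increasing order. Then dim K = 2 and the simplices of K are:

  0-simplices (10): [0], [1], [2], [3], [4], [5], [6], [7], [8], [9]
  1-simplices (30): (30 of them)
  2-simplices (20): (20 of them)

Hence C_0 ≅ Z^10, C_1 ≅ Z^30, C_2 ≅ Z^20.

∂_1: C_1 → C_0 is given by ∂[p,q] = [q] − [p].
This gives a 10×30 integer matrix of rank 9; reducing to Smith normal form yields diagonal entries (1,1,1,1,1,1,1,1,1).

The boundary map ∂_2: C_2 → C_1 acts by ∂[p,q,r] = [q,r] − [p,r] + [p,q]. For instance
  ∂[2,5,8] = [5,8] − [2,8] + [2,5],
  ∂[3,5,6] = [5,6] − [3,6] + [3,5].
This gives a 30×20 integer matrix of rank 20; reducing to Smith normal form yields diagonal entries (1,1,1,1,1,1,1,1,1,1,1,1,1,1,1,1,1,1,1,2).

Now H_k = ker ∂_k / im ∂_{k+1}, so:

  H_1: rank ker ∂_1 − rank ∂_2 = (30 − 9) − 20 = 1, and ∂_2 has invariant factor 2 > 1, so H_1 = Z ⊕ Z/2Z.

H_1 ≅ Z ⊕ Z/2Z.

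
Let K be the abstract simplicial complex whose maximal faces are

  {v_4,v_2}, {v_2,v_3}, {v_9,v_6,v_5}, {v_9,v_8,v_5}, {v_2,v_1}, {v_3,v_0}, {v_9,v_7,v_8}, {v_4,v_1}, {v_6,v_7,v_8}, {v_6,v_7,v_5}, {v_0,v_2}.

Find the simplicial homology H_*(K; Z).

H_0 = Z^2,  H_1 = Z^3,  H_2 = 0.

We work with the vertex ordering v_0 < v_1 < v_2 < v_3 < v_4 < v_5 < v_6 < v_7 < v_8 < v_9. The simplices of K, each written with vertices in increasing order, are:

  0-simplices (10): [v_0], [v_1], [v_2], [v_3], [v_4], [v_5], [v_6], [v_7], [v_8], [v_9]
  1-simplices (16): (16 of them)
  2-simplices (5): [v_5,v_6,v_7], [v_5,v_6,v_9], [v_5,v_8,v_9], [v_6,v_7,v_8], [v_7,v_8,v_9]

giving chain groups C_0 ≅ Z^10, C_1 ≅ Z^16, C_2 ≅ Z^5.

The boundary map ∂_1: C_1 → C_0 maps an edge to its endpoints' difference, ∂[p,q] = q − p. For instance
  ∂[v_6,v_7] = [v_7] − [v_6].
The 10×16 boundary matrix has rank 8 and Smith normal form diag(1,1,1,1,1,1,1,1).

Boundary ∂_2: C_2 → C_1 acts by ∂[p,q,r] = [q,r] − [p,r] + [p,q]. For instance
  ∂[v_6,v_7,v_8] = [v_7,v_8] − [v_6,v_8] + [v_6,v_7],
  ∂[v_7,v_8,v_9] = [v_8,v_9] − [v_7,v_9] + [v_7,v_8].
The resulting 16×5 matrix has rank 5, and its Smith normal form has invariant factors (1,1,1,1,1).

Computing H_k = (kernel of ∂_k) / (image of ∂_{k+1}):

  H_0: rank C_0 − rank ∂_1 = 10 − 8 = 2, and the invariant factors of ∂_1 are all 1, so H_0 ≅ Z^2.
  H_1: rank ker ∂_1 − rank ∂_2 = (16 − 8) − 5 = 3, and the invariant factors of ∂_2 are all 1, so H_1 ≅ Z^3.
  H_2: rank ker ∂_2 − rank ∂_3 = (5 − 5) − 0 = 0, and there is no ∂_3, so H_2 ≅ 0.

As a check, the Euler characteristic is 10 − 16 + 5 = -1, which agrees with 2 − 3 + 0 = -1.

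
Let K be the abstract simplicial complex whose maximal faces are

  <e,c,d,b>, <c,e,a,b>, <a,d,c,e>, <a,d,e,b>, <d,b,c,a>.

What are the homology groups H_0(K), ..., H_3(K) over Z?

H_0 = Z,  H_1 = 0,  H_2 = 0,  H_3 = Z.

We work with the vertex ordering a < b < c < d < e. The simplices of K, each written with vertices in increasing order, are:

  0-simplices (5): a, b, c, d, e
  1-simplices (10): ab, ac, ad, ae, bc, bd, be, cd, ce, de
  2-simplices (10): abc, abd, abe, acd, ace, ade, bcd, bce, bde, cde
  3-simplices (5): abcd, abce, abde, acde, bcde

Hence C_0 ≅ Z^5, C_1 ≅ Z^10, C_2 ≅ Z^10, C_3 ≅ Z^5.

The boundary map ∂_1: C_1 → C_0 maps an edge to its endpoints' difference, ∂[p,q] = q − p.
As a 5×10 matrix over Z this has rank 4, with invariant factors (1,1,1,1).

The boundary map ∂_2: C_2 → C_1 acts by ∂[p,q,r] = [q,r] − [p,r] + [p,q]. For instance
  ∂bce = ce − be + bc,
  ∂abd = bd − ad + ab.
The 10×10 boundary matrix has rank 6 and Smith normal form diag(1,1,1,1,1,1).

∂_3: C_3 → C_2 sends each 3-simplex σ to the alternating sum Σ_i (−1)^i (σ with its i-th vertex removed). For instance
  ∂abce = bce − ace + abe − abc,
  ∂abde = bde − ade + abe − abd.
The 10×5 boundary matrix has rank 4 and Smith normal form diag(1,1,1,1).

From H_k ≅ ker(∂_k) / im(∂_{k+1}) we obtain:

  H_0: rank C_0 − rank ∂_1 = 5 − 4 = 1, and the invariant factors of ∂_1 are all 1, so H_0 = Z.
  H_1: rank ker ∂_1 − rank ∂_2 = (10 − 4) − 6 = 0, and the invariant factors of ∂_2 are all 1, so H_1 = 0.
  H_2: rank ker ∂_2 − rank ∂_3 = (10 − 6) − 4 = 0, and the invariant factors of ∂_3 are all 1, so H_2 = 0.
  H_3: rank ker ∂_3 − rank ∂_4 = (5 − 4) − 0 = 1, and there is no ∂_4, so H_3 = Z.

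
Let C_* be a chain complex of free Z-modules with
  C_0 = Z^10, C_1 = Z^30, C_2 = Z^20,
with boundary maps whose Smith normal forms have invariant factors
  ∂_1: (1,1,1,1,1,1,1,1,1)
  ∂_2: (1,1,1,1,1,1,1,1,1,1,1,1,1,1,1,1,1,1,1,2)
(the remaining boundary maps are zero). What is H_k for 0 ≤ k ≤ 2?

H_0: b_0 = 10 − 0 − 9 = 1; torsion from ∂_1 factors > 1: none. So H_0 ≅ Z.
H_1: b_1 = 30 − 9 − 20 = 1; torsion from ∂_2 factors > 1: [2]. So H_1 ≅ Z ⊕ Z/2.
H_2: b_2 = 20 − 20 − 0 = 0; torsion from ∂_3 factors > 1: none. So H_2 ≅ 0.

H_0 ≅ Z,  H_1 ≅ Z ⊕ Z/2,  H_2 = 0.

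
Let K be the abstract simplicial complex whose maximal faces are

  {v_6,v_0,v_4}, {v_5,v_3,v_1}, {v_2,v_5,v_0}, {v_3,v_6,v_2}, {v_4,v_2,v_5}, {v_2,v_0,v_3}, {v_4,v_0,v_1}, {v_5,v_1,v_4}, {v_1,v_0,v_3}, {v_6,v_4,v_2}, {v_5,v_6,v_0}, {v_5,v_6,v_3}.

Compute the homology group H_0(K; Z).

H_0 = Z.

Order the vertices as v_0 < v_1 < v_2 < v_3 < v_4 < v_5 < v_6. Listing each simplex with vertices in this order, K has dimension 2 with simplices:

  0-simplices (7): [v_0], [v_1], [v_2], [v_3], [v_4], [v_5], [v_6]
  1-simplices (18): (18 of them)
  2-simplices (12): (12 of them)

so the chain groups are C_0 ≅ Z^7, C_1 ≅ Z^18, C_2 ≅ Z^12.

The boundary map ∂_1: C_1 → C_0 is given by ∂[p,q] = [q] − [p].
This gives a 7×18 integer matrix of rank 6; reducing to Smith normal form yields diagonal entries (1,1,1,1,1,1).

Boundary ∂_2: C_2 → C_1 sends each 2-simplex [p,q,r] to [q,r] − [p,r] + [p,q]. For instance
  ∂[v_3,v_5,v_6] = [v_5,v_6] − [v_3,v_6] + [v_3,v_5],
  ∂[v_2,v_4,v_6] = [v_4,v_6] − [v_2,v_6] + [v_2,v_4].
The resulting 18×12 matrix has rank 12, and its Smith normal form has invariant factors (1,1,1,1,1,1,1,1,1,1,1,2).

From H_k ≅ ker(∂_k) / im(∂_{k+1}) we obtain:

  H_0: rank C_0 − rank ∂_1 = 7 − 6 = 1, and the invariant factors of ∂_1 are all 1, so H_0 = Z.

(K is a triangulation of the real projective plane RP^2.)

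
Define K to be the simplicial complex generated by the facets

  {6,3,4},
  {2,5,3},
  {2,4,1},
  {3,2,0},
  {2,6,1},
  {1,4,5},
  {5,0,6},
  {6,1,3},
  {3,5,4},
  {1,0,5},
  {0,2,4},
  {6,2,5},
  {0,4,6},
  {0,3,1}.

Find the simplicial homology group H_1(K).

Take the total order 0 < 1 < 2 < 3 < 4 < 5 < 6 on the vertex set. Then K (dimension 2) consists of the simplices:

  0-simplices (7): [0], [1], [2], [3], [4], [5], [6]
  1-simplices (21): [0,1], [0,2], [0,3], [0,4], [0,5], [0,6], [1,2], [1,3], [1,4], [1,5], [1,6], [2,3], [2,4], [2,5], [2,6], [3,4], [3,5], [3,6], [4,5], [4,6], [5,6]
  2-simplices (14): [0,1,3], [0,1,5], [0,2,3], [0,2,4], [0,4,6], [0,5,6], [1,2,4], [1,2,6], [1,3,6], [1,4,5], [2,3,5], [2,5,6], [3,4,5], [3,4,6]

giving chain groups C_0 ≅ Z^7, C_1 ≅ Z^21, C_2 ≅ Z^14.

∂_1: C_1 → C_0 is given by ∂[p,q] = [q] − [p]. For instance
  ∂[4,6] = [6] − [4].
This gives a 7×21 integer matrix of rank 6; reducing to Smith normal form yields diagonal entries (1,1,1,1,1,1).

The boundary map ∂_2: C_2 → C_1 acts by ∂[p,q,r] = [q,r] − [p,r] + [p,q]. For instance
  ∂[1,4,5] = [4,5] − [1,5] + [1,4],
  ∂[0,5,6] = [5,6] − [0,6] + [0,5].
The resulting 21×14 matrix has rank 13, and its Smith normal form has invariant factors (1,1,1,1,1,1,1,1,1,1,1,1,1).

Now H_k = ker ∂_k / im ∂_{k+1}, so:

  H_1: rank ker ∂_1 − rank ∂_2 = (21 − 6) − 13 = 2, and the invariant factors of ∂_2 are all 1, so H_1 = Z^2.

(K is a triangulation of the torus T^2.)

H_1 ≅ Z^2.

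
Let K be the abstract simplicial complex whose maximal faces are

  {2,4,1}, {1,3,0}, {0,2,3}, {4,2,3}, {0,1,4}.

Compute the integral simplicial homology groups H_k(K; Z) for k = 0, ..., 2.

We work with the vertex ordering 0 < 1 < 2 < 3 < 4. The simplices of K, each written with vertices in increasing order, are:

  0-simplices (5): [0], [1], [2], [3], [4]
  1-simplices (10): [0,1], [0,2], [0,3], [0,4], [1,2], [1,3], [1,4], [2,3], [2,4], [3,4]
  2-simplices (5): [0,1,3], [0,1,4], [0,2,3], [1,2,4], [2,3,4]

so the chain groups are C_0 ≅ Z^5, C_1 ≅ Z^10, C_2 ≅ Z^5.

Boundary ∂_1: C_1 → C_0 is given by ∂[p,q] = [q] − [p]. For instance
  ∂[1,3] = [3] − [1].
This gives a 5×10 integer matrix of rank 4; reducing to Smith normal form yields diagonal entries (1,1,1,1).

The boundary map ∂_2: C_2 → C_1 sends each 2-simplex [p,q,r] to [q,r] − [p,r] + [p,q]. For instance
  ∂[0,1,4] = [1,4] − [0,4] + [0,1],
  ∂[1,2,4] = [2,4] − [1,4] + [1,2].
As a 10×5 matrix over Z this has rank 5, with invariant factors (1,1,1,1,1).

From H_k ≅ ker(∂_k) / im(∂_{k+1}) we obtain:

  H_0: rank C_0 − rank ∂_1 = 5 − 4 = 1, and the invariant factors of ∂_1 are all 1, so H_0 ≅ Z.
  H_1: rank ker ∂_1 − rank ∂_2 = (10 − 4) − 5 = 1, and the invariant factors of ∂_2 are all 1, so H_1 ≅ Z.
  H_2: rank ker ∂_2 − rank ∂_3 = (5 − 5) − 0 = 0, and there is no ∂_3, so H_2 ≅ 0.

(K is a triangulation of the Möbius band.)

H_0 = Z,  H_1 = Z,  H_2 = 0.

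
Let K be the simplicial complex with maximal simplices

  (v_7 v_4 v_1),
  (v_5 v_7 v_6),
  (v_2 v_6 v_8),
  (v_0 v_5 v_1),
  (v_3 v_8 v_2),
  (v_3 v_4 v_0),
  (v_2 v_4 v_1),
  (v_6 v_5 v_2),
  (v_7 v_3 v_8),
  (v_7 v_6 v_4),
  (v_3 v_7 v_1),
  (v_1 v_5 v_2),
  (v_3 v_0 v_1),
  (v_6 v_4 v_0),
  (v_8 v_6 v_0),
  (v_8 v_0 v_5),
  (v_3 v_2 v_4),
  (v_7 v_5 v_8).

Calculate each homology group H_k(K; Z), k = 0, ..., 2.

H_0 ≅ Z,  H_1 ≅ Z ⊕ Z/2Z,  H_2 = 0.

Take the total order v_0 < v_1 < v_2 < v_3 < v_4 < v_5 < v_6 < v_7 < v_8 on the vertex set. Then K (dimension 2) consists of the simplices:

  0-simplices (9): [v_0], [v_1], [v_2], [v_3], [v_4], [v_5], [v_6], [v_7], [v_8]
  1-simplices (27): (27 of them)
  2-simplices (18): (18 of them)

so the chain groups are C_0 ≅ Z^9, C_1 ≅ Z^27, C_2 ≅ Z^18.

∂_1: C_1 → C_0 is given by ∂[p,q] = [q] − [p]. For instance
  ∂[v_0,v_3] = [v_3] − [v_0].
As a 9×27 matrix over Z this has rank 8, with invariant factors (1,1,1,1,1,1,1,1).

Boundary ∂_2: C_2 → C_1 acts by ∂[p,q,r] = [q,r] − [p,r] + [p,q]. For instance
  ∂[v_2,v_3,v_4] = [v_3,v_4] − [v_2,v_4] + [v_2,v_3],
  ∂[v_5,v_7,v_8] = [v_7,v_8] − [v_5,v_8] + [v_5,v_7].
As a 27×18 matrix over Z this has rank 18, with invariant factors (1,1,1,1,1,1,1,1,1,1,1,1,1,1,1,1,1,2).

From H_k ≅ ker(∂_k) / im(∂_{k+1}) we obtain:

  H_0: rank C_0 − rank ∂_1 = 9 − 8 = 1, and the invariant factors of ∂_1 are all 1, so H_0 ≅ Z.
  H_1: rank ker ∂_1 − rank ∂_2 = (27 − 8) − 18 = 1, and ∂_2 has invariant factor 2 > 1, so H_1 ≅ Z ⊕ Z/2Z.
  H_2: rank ker ∂_2 − rank ∂_3 = (18 − 18) − 0 = 0, and there is no ∂_3, so H_2 ≅ 0.

(K is a triangulation of the Klein bottle.)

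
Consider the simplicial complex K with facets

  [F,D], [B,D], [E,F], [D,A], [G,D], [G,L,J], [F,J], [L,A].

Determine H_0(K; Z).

H_0 ≅ Z.

Take the total order A < B < D < E < F < G < J < L on the vertex set. Then K (dimension 2) consists of the simplices:

  0-simplices (8): A, B, D, E, F, G, J, L
  1-simplices (10): AD, AL, BD, DF, DG, EF, FJ, GJ, GL, JL
  2-simplices (1): GJL

Hence C_0 ≅ Z^8, C_1 ≅ Z^10, C_2 ≅ Z^1.

∂_1: C_1 → C_0 maps an edge to its endpoints' difference, ∂[p,q] = q − p.
The 8×10 boundary matrix has rank 7 and Smith normal form diag(1,1,1,1,1,1,1).

∂_2: C_2 → C_1 acts by ∂[p,q,r] = [q,r] − [p,r] + [p,q]. For instance
  ∂GJL = JL − GL + GJ.
The resulting 10×1 matrix has rank 1, and its Smith normal form has invariant factors (1).

From H_k ≅ ker(∂_k) / im(∂_{k+1}) we obtain:

  H_0: rank C_0 − rank ∂_1 = 8 − 7 = 1, and the invariant factors of ∂_1 are all 1, so H_0 = Z.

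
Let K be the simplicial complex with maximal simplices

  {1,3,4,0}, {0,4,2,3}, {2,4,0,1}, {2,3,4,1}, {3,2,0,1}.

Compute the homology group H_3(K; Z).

H_3 ≅ Z.

Take the total order 0 < 1 < 2 < 3 < 4 on the vertex set. Then K (dimension 3) consists of the simplices:

  0-simplices (5): [0], [1], [2], [3], [4]
  1-simplices (10): [0,1], [0,2], [0,3], [0,4], [1,2], [1,3], [1,4], [2,3], [2,4], [3,4]
  2-simplices (10): [0,1,2], [0,1,3], [0,1,4], [0,2,3], [0,2,4], [0,3,4], [1,2,3], [1,2,4], [1,3,4], [2,3,4]
  3-simplices (5): [0,1,2,3], [0,1,2,4], [0,1,3,4], [0,2,3,4], [1,2,3,4]

giving chain groups C_0 ≅ Z^5, C_1 ≅ Z^10, C_2 ≅ Z^10, C_3 ≅ Z^5.

∂_1: C_1 → C_0 sends each edge [p,q] (with p < q) to q − p. For instance
  ∂[2,3] = [3] − [2].
As a 5×10 matrix over Z this has rank 4, with invariant factors (1,1,1,1).

∂_2: C_2 → C_1 maps a triangle to the signed sum of its edges. For instance
  ∂[0,2,3] = [2,3] − [0,3] + [0,2],
  ∂[0,1,2] = [1,2] − [0,2] + [0,1].
As a 10×10 matrix over Z this has rank 6, with invariant factors (1,1,1,1,1,1).

Boundary ∂_3: C_3 → C_2 sends each 3-simplex σ to the alternating sum Σ_i (−1)^i (σ with its i-th vertex removed). For instance
  ∂[0,2,3,4] = [2,3,4] − [0,3,4] + [0,2,4] − [0,2,3],
  ∂[0,1,3,4] = [1,3,4] − [0,3,4] + [0,1,4] − [0,1,3].
The 10×5 boundary matrix has rank 4 and Smith normal form diag(1,1,1,1).

Now H_k = ker ∂_k / im ∂_{k+1}, so:

  H_3: rank ker ∂_3 − rank ∂_4 = (5 − 4) − 0 = 1, and there is no ∂_4, so H_3 ≅ Z.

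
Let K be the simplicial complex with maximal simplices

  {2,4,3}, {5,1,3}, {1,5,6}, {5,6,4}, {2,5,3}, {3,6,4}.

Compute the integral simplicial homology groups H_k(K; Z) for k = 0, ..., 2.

Order the vertices as 1 < 2 < 3 < 4 < 5 < 6. Listing each simplex with vertices in this order, K has dimension 2 with simplices:

  0-simplices (6): [1], [2], [3], [4], [5], [6]
  1-simplices (12): [1,3], [1,5], [1,6], [2,3], [2,4], [2,5], [3,4], [3,5], [3,6], [4,5], [4,6], [5,6]
  2-simplices (6): [1,3,5], [1,5,6], [2,3,4], [2,3,5], [3,4,6], [4,5,6]

giving chain groups C_0 ≅ Z^6, C_1 ≅ Z^12, C_2 ≅ Z^6.

Boundary ∂_1: C_1 → C_0 sends each edge [p,q] (with p < q) to q − p. For instance
  ∂[2,3] = [3] − [2].
As a 6×12 matrix over Z this has rank 5, with invariant factors (1,1,1,1,1).

∂_2: C_2 → C_1 sends each 2-simplex [p,q,r] to [q,r] − [p,r] + [p,q]. For instance
  ∂[2,3,5] = [3,5] − [2,5] + [2,3],
  ∂[1,3,5] = [3,5] − [1,5] + [1,3].
The 12×6 boundary matrix has rank 6 and Smith normal form diag(1,1,1,1,1,1).

Computing H_k = (kernel of ∂_k) / (image of ∂_{k+1}):

  H_0: rank C_0 − rank ∂_1 = 6 − 5 = 1, and the invariant factors of ∂_1 are all 1, so H_0 = Z.
  H_1: rank ker ∂_1 − rank ∂_2 = (12 − 5) − 6 = 1, and the invariant factors of ∂_2 are all 1, so H_1 = Z.
  H_2: rank ker ∂_2 − rank ∂_3 = (6 − 6) − 0 = 0, and there is no ∂_3, so H_2 = 0.

As a check, the Euler characteristic is 6 − 12 + 6 = 0, which agrees with 1 − 1 + 0 = 0.
(K is a triangulation of the cylinder S^1 x I.)

H_0 ≅ Z,  H_1 ≅ Z,  H_2 = 0.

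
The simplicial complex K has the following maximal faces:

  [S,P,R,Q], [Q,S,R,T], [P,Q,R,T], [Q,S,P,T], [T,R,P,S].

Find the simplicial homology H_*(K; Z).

Order the vertices as P < Q < R < S < T. Listing each simplex with vertices in this order, K has dimension 3 with simplices:

  0-simplices (5): P, Q, R, S, T
  1-simplices (10): PQ, PR, PS, PT, QR, QS, QT, RS, RT, ST
  2-simplices (10): PQR, PQS, PQT, PRS, PRT, PST, QRS, QRT, QST, RST
  3-simplices (5): PQRS, PQRT, PQST, PRST, QRST

giving chain groups C_0 ≅ Z^5, C_1 ≅ Z^10, C_2 ≅ Z^10, C_3 ≅ Z^5.

∂_1: C_1 → C_0 maps an edge to its endpoints' difference, ∂[p,q] = q − p.
As a 5×10 matrix over Z this has rank 4, with invariant factors (1,1,1,1).

Boundary ∂_2: C_2 → C_1 acts by ∂[p,q,r] = [q,r] − [p,r] + [p,q]. For instance
  ∂QST = ST − QT + QS,
  ∂QRS = RS − QS + QR.
The 10×10 boundary matrix has rank 6 and Smith normal form diag(1,1,1,1,1,1).

∂_3: C_3 → C_2 sends each 3-simplex σ to the alternating sum Σ_i (−1)^i (σ with its i-th vertex removed). For instance
  ∂PRST = RST − PST + PRT − PRS,
  ∂PQST = QST − PST + PQT − PQS.
This gives a 10×5 integer matrix of rank 4; reducing to Smith normal form yields diagonal entries (1,1,1,1).

Computing H_k = (kernel of ∂_k) / (image of ∂_{k+1}):

  H_0: rank C_0 − rank ∂_1 = 5 − 4 = 1, and the invariant factors of ∂_1 are all 1, so H_0 = Z.
  H_1: rank ker ∂_1 − rank ∂_2 = (10 − 4) − 6 = 0, and the invariant factors of ∂_2 are all 1, so H_1 = 0.
  H_2: rank ker ∂_2 − rank ∂_3 = (10 − 6) − 4 = 0, and the invariant factors of ∂_3 are all 1, so H_2 = 0.
  H_3: rank ker ∂_3 − rank ∂_4 = (5 − 4) − 0 = 1, and there is no ∂_4, so H_3 = Z.

(K is a triangulation of the 3-sphere S^3.)

H_0 ≅ Z,  H_1 = 0,  H_2 = 0,  H_3 ≅ Z.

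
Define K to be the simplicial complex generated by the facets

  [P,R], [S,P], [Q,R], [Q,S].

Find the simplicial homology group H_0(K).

Fix the vertex order P < Q < R < S and write every simplex with vertices in increasing order. Then dim K = 1 and the simplices of K are:

  0-simplices (4): P, Q, R, S
  1-simplices (4): PR, PS, QR, QS

giving chain groups C_0 ≅ Z^4, C_1 ≅ Z^4.

Boundary ∂_1: C_1 → C_0 sends each edge [p,q] (with p < q) to q − p.
This gives a 4×4 integer matrix of rank 3; reducing to Smith normal form yields diagonal entries (1,1,1).

Reading off H_k = ker ∂_k / im ∂_{k+1}:

  H_0: rank C_0 − rank ∂_1 = 4 − 3 = 1, and the invariant factors of ∂_1 are all 1, so H_0 ≅ Z.

H_0 = Z.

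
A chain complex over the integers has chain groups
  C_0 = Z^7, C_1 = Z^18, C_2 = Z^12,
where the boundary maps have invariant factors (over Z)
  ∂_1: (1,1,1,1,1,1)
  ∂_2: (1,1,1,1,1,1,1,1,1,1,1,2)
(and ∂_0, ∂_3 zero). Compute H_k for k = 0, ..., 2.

H_0: b_0 = 7 − 0 − 6 = 1; torsion from ∂_1 factors > 1: none. So H_0 = Z.
H_1: b_1 = 18 − 6 − 12 = 0; torsion from ∂_2 factors > 1: [2]. So H_1 = Z/2.
H_2: b_2 = 12 − 12 − 0 = 0; torsion from ∂_3 factors > 1: none. So H_2 = 0.

H_0 = Z,  H_1 = Z/2,  H_2 = 0.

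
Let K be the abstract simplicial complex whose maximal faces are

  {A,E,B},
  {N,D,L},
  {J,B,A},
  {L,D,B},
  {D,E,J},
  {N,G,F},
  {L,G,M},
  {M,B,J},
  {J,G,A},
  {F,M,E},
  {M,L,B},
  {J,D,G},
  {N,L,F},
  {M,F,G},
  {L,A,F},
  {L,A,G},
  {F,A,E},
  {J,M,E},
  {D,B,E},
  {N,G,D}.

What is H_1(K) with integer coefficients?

Order the vertices as A < B < D < E < F < G < J < L < M < N. Listing each simplex with vertices in this order, K has dimension 2 with simplices:

  0-simplices (10): A, B, D, E, F, G, J, L, M, N
  1-simplices (30): AB, AE, AF, AG, AJ, AL, BD, BE, BJ, BL, BM, DE, DG, DJ, DL, DN, EF, EJ, EM, FG, FL, FM, FN, GJ, GL, GM, GN, JM, LM, LN
  2-simplices (20): ABE, ABJ, AEF, AFL, AGJ, AGL, BDE, BDL, BJM, BLM, DEJ, DGJ, DGN, DLN, EFM, EJM, FGM, FGN, FLN, GLM

giving chain groups C_0 ≅ Z^10, C_1 ≅ Z^30, C_2 ≅ Z^20.

Boundary ∂_1: C_1 → C_0 maps an edge to its endpoints' difference, ∂[p,q] = q − p. For instance
  ∂EF = F − E.
The 10×30 boundary matrix has rank 9 and Smith normal form diag(1,1,1,1,1,1,1,1,1).

The boundary map ∂_2: C_2 → C_1 acts by ∂[p,q,r] = [q,r] − [p,r] + [p,q]. For instance
  ∂AGJ = GJ − AJ + AG,
  ∂FGM = GM − FM + FG.
The resulting 30×20 matrix has rank 20, and its Smith normal form has invariant factors (1,1,1,1,1,1,1,1,1,1,1,1,1,1,1,1,1,1,1,2).

Now H_k = ker ∂_k / im ∂_{k+1}, so:

  H_1: rank ker ∂_1 − rank ∂_2 = (30 − 9) − 20 = 1, and ∂_2 has invariant factor 2 > 1, so H_1 = Z ⊕ Z/2.

(K is a triangulation of the Klein bottle.)

H_1 ≅ Z ⊕ Z/2.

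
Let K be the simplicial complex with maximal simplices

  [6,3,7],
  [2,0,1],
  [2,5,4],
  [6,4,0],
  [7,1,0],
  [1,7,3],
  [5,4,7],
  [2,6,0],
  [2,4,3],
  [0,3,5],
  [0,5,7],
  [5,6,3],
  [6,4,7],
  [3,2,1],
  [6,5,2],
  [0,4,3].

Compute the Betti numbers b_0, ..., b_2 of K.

b_0 = 1, b_1 = 2, b_2 = 1.

Fix the vertex order 0 < 1 < 2 < 3 < 4 < 5 < 6 < 7 and write every simplex with vertices in increasing order. Then dim K = 2 and the simplices of K are:

  0-simplices (8): [0], [1], [2], [3], [4], [5], [6], [7]
  1-simplices (24): (24 of them)
  2-simplices (16): [0,1,2], [0,1,7], [0,2,6], [0,3,4], [0,3,5], [0,4,6], [0,5,7], [1,2,3], [1,3,7], [2,3,4], [2,4,5], [2,5,6], [3,5,6], [3,6,7], [4,5,7], [4,6,7]

so the chain groups are C_0 ≅ Z^8, C_1 ≅ Z^24, C_2 ≅ Z^16.

Boundary ∂_1: C_1 → C_0 maps an edge to its endpoints' difference, ∂[p,q] = q − p. For instance
  ∂[2,3] = [3] − [2].
This gives a 8×24 integer matrix of rank 7; reducing to Smith normal form yields diagonal entries (1,1,1,1,1,1,1).

∂_2: C_2 → C_1 sends each 2-simplex [p,q,r] to [q,r] − [p,r] + [p,q]. For instance
  ∂[3,6,7] = [6,7] − [3,7] + [3,6],
  ∂[0,3,4] = [3,4] − [0,4] + [0,3].
As a 24×16 matrix over Z this has rank 15, with invariant factors (1,1,1,1,1,1,1,1,1,1,1,1,1,1,1).

Reading off H_k = ker ∂_k / im ∂_{k+1}:

  H_0: rank C_0 − rank ∂_1 = 8 − 7 = 1, and the invariant factors of ∂_1 are all 1, so H_0 ≅ Z.
  H_1: rank ker ∂_1 − rank ∂_2 = (24 − 7) − 15 = 2, and the invariant factors of ∂_2 are all 1, so H_1 ≅ Z^2.
  H_2: rank ker ∂_2 − rank ∂_3 = (16 − 15) − 0 = 1, and there is no ∂_3, so H_2 ≅ Z.

Hence the Betti numbers are b_0 = 1, b_1 = 2, b_2 = 1.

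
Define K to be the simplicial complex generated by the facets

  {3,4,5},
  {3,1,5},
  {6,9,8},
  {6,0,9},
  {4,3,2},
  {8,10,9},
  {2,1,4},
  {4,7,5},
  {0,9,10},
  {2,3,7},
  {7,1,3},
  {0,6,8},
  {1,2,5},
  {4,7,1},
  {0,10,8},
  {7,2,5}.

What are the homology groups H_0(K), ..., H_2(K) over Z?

Fix the vertex order 0 < 1 < 2 < 3 < 4 < 5 < 6 < 7 < 8 < 9 < 10 and write every simplex with vertices in increasing order. Then dim K = 2 and the simplices of K are:

  0-simplices (11): [0], [1], [2], [3], [4], [5], [6], [7], [8], [9], [10]
  1-simplices (24): (24 of them)
  2-simplices (16): [0,6,8], [0,6,9], [0,8,10], [0,9,10], [1,2,4], [1,2,5], [1,3,5], [1,3,7], [1,4,7], [2,3,4], [2,3,7], [2,5,7], [3,4,5], [4,5,7], [6,8,9], [8,9,10]

so the chain groups are C_0 ≅ Z^11, C_1 ≅ Z^24, C_2 ≅ Z^16.

∂_1: C_1 → C_0 is given by ∂[p,q] = [q] − [p]. For instance
  ∂[0,10] = [10] − [0].
This gives a 11×24 integer matrix of rank 9; reducing to Smith normal form yields diagonal entries (1,1,1,1,1,1,1,1,1).

Boundary ∂_2: C_2 → C_1 acts by ∂[p,q,r] = [q,r] − [p,r] + [p,q]. For instance
  ∂[2,5,7] = [5,7] − [2,7] + [2,5],
  ∂[0,8,10] = [8,10] − [0,10] + [0,8].
The resulting 24×16 matrix has rank 15, and its Smith normal form has invariant factors (1,1,1,1,1,1,1,1,1,1,1,1,1,1,2).

Reading off H_k = ker ∂_k / im ∂_{k+1}:

  H_0: rank C_0 − rank ∂_1 = 11 − 9 = 2, and the invariant factors of ∂_1 are all 1, so H_0 ≅ Z^2.
  H_1: rank ker ∂_1 − rank ∂_2 = (24 − 9) − 15 = 0, and ∂_2 has invariant factor 2 > 1, so H_1 ≅ Z/2.
  H_2: rank ker ∂_2 − rank ∂_3 = (16 − 15) − 0 = 1, and there is no ∂_3, so H_2 ≅ Z.

H_0 = Z^2,  H_1 = Z/2,  H_2 = Z.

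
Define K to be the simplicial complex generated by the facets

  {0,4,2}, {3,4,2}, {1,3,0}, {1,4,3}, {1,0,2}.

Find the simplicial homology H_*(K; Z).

Order the vertices as 0 < 1 < 2 < 3 < 4. Listing each simplex with vertices in this order, K has dimension 2 with simplices:

  0-simplices (5): [0], [1], [2], [3], [4]
  1-simplices (10): [0,1], [0,2], [0,3], [0,4], [1,2], [1,3], [1,4], [2,3], [2,4], [3,4]
  2-simplices (5): [0,1,2], [0,1,3], [0,2,4], [1,3,4], [2,3,4]

Hence C_0 ≅ Z^5, C_1 ≅ Z^10, C_2 ≅ Z^5.

∂_1: C_1 → C_0 maps an edge to its endpoints' difference, ∂[p,q] = q − p.
The 5×10 boundary matrix has rank 4 and Smith normal form diag(1,1,1,1).

∂_2: C_2 → C_1 sends each 2-simplex [p,q,r] to [q,r] − [p,r] + [p,q]. For instance
  ∂[0,2,4] = [2,4] − [0,4] + [0,2],
  ∂[0,1,3] = [1,3] − [0,3] + [0,1].
This gives a 10×5 integer matrix of rank 5; reducing to Smith normal form yields diagonal entries (1,1,1,1,1).

From H_k ≅ ker(∂_k) / im(∂_{k+1}) we obtain:

  H_0: rank C_0 − rank ∂_1 = 5 − 4 = 1, and the invariant factors of ∂_1 are all 1, so H_0 ≅ Z.
  H_1: rank ker ∂_1 − rank ∂_2 = (10 − 4) − 5 = 1, and the invariant factors of ∂_2 are all 1, so H_1 ≅ Z.
  H_2: rank ker ∂_2 − rank ∂_3 = (5 − 5) − 0 = 0, and there is no ∂_3, so H_2 ≅ 0.

H_0 ≅ Z,  H_1 ≅ Z,  H_2 = 0.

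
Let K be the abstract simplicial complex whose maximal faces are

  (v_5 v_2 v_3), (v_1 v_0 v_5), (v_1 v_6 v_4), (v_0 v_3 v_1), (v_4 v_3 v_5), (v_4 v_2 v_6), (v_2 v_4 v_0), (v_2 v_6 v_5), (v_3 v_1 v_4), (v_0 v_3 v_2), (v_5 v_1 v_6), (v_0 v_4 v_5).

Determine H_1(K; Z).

Take the total order v_0 < v_1 < v_2 < v_3 < v_4 < v_5 < v_6 on the vertex set. Then K (dimension 2) consists of the simplices:

  0-simplices (7): [v_0], [v_1], [v_2], [v_3], [v_4], [v_5], [v_6]
  1-simplices (18): (18 of them)
  2-simplices (12): (12 of them)

giving chain groups C_0 ≅ Z^7, C_1 ≅ Z^18, C_2 ≅ Z^12.

Boundary ∂_1: C_1 → C_0 maps an edge to its endpoints' difference, ∂[p,q] = q − p. For instance
  ∂[v_2,v_3] = [v_3] − [v_2].
The 7×18 boundary matrix has rank 6 and Smith normal form diag(1,1,1,1,1,1).

∂_2: C_2 → C_1 maps a triangle to the signed sum of its edges. For instance
  ∂[v_0,v_1,v_5] = [v_1,v_5] − [v_0,v_5] + [v_0,v_1],
  ∂[v_0,v_4,v_5] = [v_4,v_5] − [v_0,v_5] + [v_0,v_4].
The resulting 18×12 matrix has rank 12, and its Smith normal form has invariant factors (1,1,1,1,1,1,1,1,1,1,1,2).

Computing H_k = (kernel of ∂_k) / (image of ∂_{k+1}):

  H_1: rank ker ∂_1 − rank ∂_2 = (18 − 6) − 12 = 0, and ∂_2 has invariant factor 2 > 1, so H_1 ≅ Z/2Z.

H_1 ≅ Z/2Z.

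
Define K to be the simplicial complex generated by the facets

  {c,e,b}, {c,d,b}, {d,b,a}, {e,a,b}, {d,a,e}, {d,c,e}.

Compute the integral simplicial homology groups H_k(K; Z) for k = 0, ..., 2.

H_0 = Z,  H_1 = 0,  H_2 = Z.

Order the vertices as a < b < c < d < e. Listing each simplex with vertices in this order, K has dimension 2 with simplices:

  0-simplices (5): a, b, c, d, e
  1-simplices (9): ab, ad, ae, bc, bd, be, cd, ce, de
  2-simplices (6): abd, abe, ade, bcd, bce, cde

Hence C_0 ≅ Z^5, C_1 ≅ Z^9, C_2 ≅ Z^6.

∂_1: C_1 → C_0 sends each edge [p,q] (with p < q) to q − p. For instance
  ∂bc = c − b.
As a 5×9 matrix over Z this has rank 4, with invariant factors (1,1,1,1).

The boundary map ∂_2: C_2 → C_1 maps a triangle to the signed sum of its edges. For instance
  ∂bce = ce − be + bc,
  ∂bcd = cd − bd + bc.
As a 9×6 matrix over Z this has rank 5, with invariant factors (1,1,1,1,1).

Now H_k = ker ∂_k / im ∂_{k+1}, so:

  H_0: rank C_0 − rank ∂_1 = 5 − 4 = 1, and the invariant factors of ∂_1 are all 1, so H_0 ≅ Z.
  H_1: rank ker ∂_1 − rank ∂_2 = (9 − 4) − 5 = 0, and the invariant factors of ∂_2 are all 1, so H_1 ≅ 0.
  H_2: rank ker ∂_2 − rank ∂_3 = (6 − 5) − 0 = 1, and there is no ∂_3, so H_2 ≅ Z.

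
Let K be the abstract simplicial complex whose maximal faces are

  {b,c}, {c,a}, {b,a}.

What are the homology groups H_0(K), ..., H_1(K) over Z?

H_0 = Z,  H_1 = Z.

We work with the vertex ordering a < b < c. The simplices of K, each written with vertices in increasing order, are:

  0-simplices (3): a, b, c
  1-simplices (3): ab, ac, bc

giving chain groups C_0 ≅ Z^3, C_1 ≅ Z^3.

∂_1: C_1 → C_0 is given by ∂[p,q] = [q] − [p]. For instance
  ∂ab = b − a.
The resulting 3×3 matrix has rank 2, and its Smith normal form has invariant factors (1,1).

Reading off H_k = ker ∂_k / im ∂_{k+1}:

  H_0: rank C_0 − rank ∂_1 = 3 − 2 = 1, and the invariant factors of ∂_1 are all 1, so H_0 ≅ Z.
  H_1: rank ker ∂_1 − rank ∂_2 = (3 − 2) − 0 = 1, and there is no ∂_2, so H_1 ≅ Z.

(K is a triangulation of the circle S^1.)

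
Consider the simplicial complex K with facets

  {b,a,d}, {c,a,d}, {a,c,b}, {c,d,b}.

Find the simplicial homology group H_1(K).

H_1 = 0.

K has 4 vertices, 6 edges, 4 triangles.
rank ∂_1 = 3, rank ∂_2 = 3 ⇒ b_1 = 6 − 3 − 3 = 0; all invariant factors of ∂_2 are 1 so no torsion. So H_1 ≅ 0.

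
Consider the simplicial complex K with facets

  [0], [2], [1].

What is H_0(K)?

We work with the vertex ordering 0 < 1 < 2. The simplices of K, each written with vertices in increasing order, are:

  0-simplices (3): [0], [1], [2]

Hence C_0 ≅ Z^3.

Reading off H_k = ker ∂_k / im ∂_{k+1}:

  H_0: rank C_0 − rank ∂_1 = 3 − 0 = 3, and there is no ∂_1, so H_0 = Z^3.

(K is a triangulation of a set of 3 points.)

H_0 = Z^3.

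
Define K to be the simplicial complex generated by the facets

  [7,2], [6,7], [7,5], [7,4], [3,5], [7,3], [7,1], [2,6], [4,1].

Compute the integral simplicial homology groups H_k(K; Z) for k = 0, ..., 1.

We work with the vertex ordering 1 < 2 < 3 < 4 < 5 < 6 < 7. The simplices of K, each written with vertices in increasing order, are:

  0-simplices (7): [1], [2], [3], [4], [5], [6], [7]
  1-simplices (9): [1,4], [1,7], [2,6], [2,7], [3,5], [3,7], [4,7], [5,7], [6,7]

giving chain groups C_0 ≅ Z^7, C_1 ≅ Z^9.

Boundary ∂_1: C_1 → C_0 is given by ∂[p,q] = [q] − [p].
As a 7×9 matrix over Z this has rank 6, with invariant factors (1,1,1,1,1,1).

Reading off H_k = ker ∂_k / im ∂_{k+1}:

  H_0: rank C_0 − rank ∂_1 = 7 − 6 = 1, and the invariant factors of ∂_1 are all 1, so H_0 ≅ Z.
  H_1: rank ker ∂_1 − rank ∂_2 = (9 − 6) − 0 = 3, and there is no ∂_2, so H_1 ≅ Z^3.

H_0 ≅ Z,  H_1 ≅ Z^3.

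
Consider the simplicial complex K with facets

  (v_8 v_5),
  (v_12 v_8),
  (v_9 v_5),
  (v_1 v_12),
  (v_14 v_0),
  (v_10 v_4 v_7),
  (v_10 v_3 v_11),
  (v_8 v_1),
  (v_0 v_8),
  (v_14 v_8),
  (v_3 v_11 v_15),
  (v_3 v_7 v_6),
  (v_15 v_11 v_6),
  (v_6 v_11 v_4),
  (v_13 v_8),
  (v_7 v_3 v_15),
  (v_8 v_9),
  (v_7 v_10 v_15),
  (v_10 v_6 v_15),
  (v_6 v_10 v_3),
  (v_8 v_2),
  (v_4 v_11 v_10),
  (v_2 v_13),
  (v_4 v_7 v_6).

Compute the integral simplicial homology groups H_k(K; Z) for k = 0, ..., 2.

Take the total order v_0 < v_1 < v_2 < v_3 < v_4 < v_5 < v_6 < v_7 < v_8 < v_9 < v_10 < v_11 < v_12 < v_13 < v_14 < v_15 on the vertex set. Then K (dimension 2) consists of the simplices:

  0-simplices (16): [v_0], [v_1], [v_2], [v_3], [v_4], [v_5], [v_6], [v_7], [v_8], [v_9], [v_10], [v_11], [v_12], [v_13], [v_14], [v_15]
  1-simplices (30): (30 of them)
  2-simplices (12): (12 of them)

giving chain groups C_0 ≅ Z^16, C_1 ≅ Z^30, C_2 ≅ Z^12.

∂_1: C_1 → C_0 maps an edge to its endpoints' difference, ∂[p,q] = q − p. For instance
  ∂[v_5,v_8] = [v_8] − [v_5].
The resulting 16×30 matrix has rank 14, and its Smith normal form has invariant factors (1,1,1,1,1,1,1,1,1,1,1,1,1,1).

The boundary map ∂_2: C_2 → C_1 maps a triangle to the signed sum of its edges. For instance
  ∂[v_7,v_10,v_15] = [v_10,v_15] − [v_7,v_15] + [v_7,v_10],
  ∂[v_4,v_6,v_7] = [v_6,v_7] − [v_4,v_7] + [v_4,v_6].
As a 30×12 matrix over Z this has rank 12, with invariant factors (1,1,1,1,1,1,1,1,1,1,1,2).

Computing H_k = (kernel of ∂_k) / (image of ∂_{k+1}):

  H_0: rank C_0 − rank ∂_1 = 16 − 14 = 2, and the invariant factors of ∂_1 are all 1, so H_0 ≅ Z^2.
  H_1: rank ker ∂_1 − rank ∂_2 = (30 − 14) − 12 = 4, and ∂_2 has invariant factor 2 > 1, so H_1 ≅ Z^4 ⊕ Z/2Z.
  H_2: rank ker ∂_2 − rank ∂_3 = (12 − 12) − 0 = 0, and there is no ∂_3, so H_2 ≅ 0.

H_0 = Z^2,  H_1 = Z^4 ⊕ Z/2Z,  H_2 = 0.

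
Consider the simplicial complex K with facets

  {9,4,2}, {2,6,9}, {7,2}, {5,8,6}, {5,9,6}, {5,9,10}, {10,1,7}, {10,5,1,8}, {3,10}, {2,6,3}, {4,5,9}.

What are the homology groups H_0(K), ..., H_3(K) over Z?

H_0 = Z,  H_1 = Z^2,  H_2 = 0,  H_3 = 0.

K has 10 vertices, 22 edges, 12 triangles, 1 3-simplex.
rank ∂_0 = 0, rank ∂_1 = 9 ⇒ b_0 = 10 − 0 − 9 = 1; all invariant factors of ∂_1 are 1 so no torsion. So H_0 = Z.
rank ∂_1 = 9, rank ∂_2 = 11 ⇒ b_1 = 22 − 9 − 11 = 2; all invariant factors of ∂_2 are 1 so no torsion. So H_1 = Z^2.
rank ∂_2 = 11, rank ∂_3 = 1 ⇒ b_2 = 12 − 11 − 1 = 0; all invariant factors of ∂_3 are 1 so no torsion. So H_2 = 0.
rank ∂_3 = 1, rank ∂_4 = 0 ⇒ b_3 = 1 − 1 − 0 = 0. So H_3 = 0.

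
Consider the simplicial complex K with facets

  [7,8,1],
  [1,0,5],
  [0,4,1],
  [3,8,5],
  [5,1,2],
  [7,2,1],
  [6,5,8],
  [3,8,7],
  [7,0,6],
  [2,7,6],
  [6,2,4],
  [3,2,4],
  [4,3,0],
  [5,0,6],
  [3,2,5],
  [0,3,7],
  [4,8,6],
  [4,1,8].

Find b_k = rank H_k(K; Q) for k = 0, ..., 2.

b_0 = 1, b_1 = 2, b_2 = 1.

Order the vertices as 0 < 1 < 2 < 3 < 4 < 5 < 6 < 7 < 8. Listing each simplex with vertices in this order, K has dimension 2 with simplices:

  0-simplices (9): [0], [1], [2], [3], [4], [5], [6], [7], [8]
  1-simplices (27): (27 of them)
  2-simplices (18): [0,1,4], [0,1,5], [0,3,4], [0,3,7], [0,5,6], [0,6,7], [1,2,5], [1,2,7], [1,4,8], [1,7,8], [2,3,4], [2,3,5], [2,4,6], [2,6,7], [3,5,8], [3,7,8], [4,6,8], [5,6,8]

Hence C_0 ≅ Z^9, C_1 ≅ Z^27, C_2 ≅ Z^18.

∂_1: C_1 → C_0 is given by ∂[p,q] = [q] − [p]. For instance
  ∂[0,6] = [6] − [0].
The resulting 9×27 matrix has rank 8, and its Smith normal form has invariant factors (1,1,1,1,1,1,1,1).

Boundary ∂_2: C_2 → C_1 maps a triangle to the signed sum of its edges. For instance
  ∂[0,3,4] = [3,4] − [0,4] + [0,3],
  ∂[0,6,7] = [6,7] − [0,7] + [0,6].
The 27×18 boundary matrix has rank 17 and Smith normal form diag(1,1,1,1,1,1,1,1,1,1,1,1,1,1,1,1,1).

Now H_k = ker ∂_k / im ∂_{k+1}, so:

  H_0: rank C_0 − rank ∂_1 = 9 − 8 = 1, and the invariant factors of ∂_1 are all 1, so H_0 = Z.
  H_1: rank ker ∂_1 − rank ∂_2 = (27 − 8) − 17 = 2, and the invariant factors of ∂_2 are all 1, so H_1 = Z^2.
  H_2: rank ker ∂_2 − rank ∂_3 = (18 − 17) − 0 = 1, and there is no ∂_3, so H_2 = Z.

Hence the Betti numbers are b_0 = 1, b_1 = 2, b_2 = 1.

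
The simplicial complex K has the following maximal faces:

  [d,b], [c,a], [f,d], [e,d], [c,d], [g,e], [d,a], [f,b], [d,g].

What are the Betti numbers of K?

Fix the vertex order a < b < c < d < e < f < g and write every simplex with vertices in increasing order. Then dim K = 1 and the simplices of K are:

  0-simplices (7): a, b, c, d, e, f, g
  1-simplices (9): ac, ad, bd, bf, cd, de, df, dg, eg

so the chain groups are C_0 ≅ Z^7, C_1 ≅ Z^9.

The boundary map ∂_1: C_1 → C_0 is given by ∂[p,q] = [q] − [p].
The resulting 7×9 matrix has rank 6, and its Smith normal form has invariant factors (1,1,1,1,1,1).

Computing H_k = (kernel of ∂_k) / (image of ∂_{k+1}):

  H_0: rank C_0 − rank ∂_1 = 7 − 6 = 1, and the invariant factors of ∂_1 are all 1, so H_0 = Z.
  H_1: rank ker ∂_1 − rank ∂_2 = (9 − 6) − 0 = 3, and there is no ∂_2, so H_1 = Z^3.

(K is a triangulation of a wedge of 3 circles.)

Hence the Betti numbers are b_0 = 1, b_1 = 3.

b_0 = 1, b_1 = 3.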